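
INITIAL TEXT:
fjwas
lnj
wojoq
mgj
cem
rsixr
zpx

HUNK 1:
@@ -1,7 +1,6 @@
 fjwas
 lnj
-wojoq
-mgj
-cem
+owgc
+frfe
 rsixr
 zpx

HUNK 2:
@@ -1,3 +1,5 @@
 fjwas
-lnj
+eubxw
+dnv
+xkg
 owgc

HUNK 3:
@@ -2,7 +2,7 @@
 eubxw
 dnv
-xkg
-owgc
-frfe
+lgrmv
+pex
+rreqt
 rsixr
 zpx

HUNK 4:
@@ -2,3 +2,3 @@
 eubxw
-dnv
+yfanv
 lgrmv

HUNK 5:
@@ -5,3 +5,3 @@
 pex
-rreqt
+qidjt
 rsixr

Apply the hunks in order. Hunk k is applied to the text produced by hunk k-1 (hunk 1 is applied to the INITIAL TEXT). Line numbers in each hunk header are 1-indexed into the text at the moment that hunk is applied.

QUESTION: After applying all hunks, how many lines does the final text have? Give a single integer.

Answer: 8

Derivation:
Hunk 1: at line 1 remove [wojoq,mgj,cem] add [owgc,frfe] -> 6 lines: fjwas lnj owgc frfe rsixr zpx
Hunk 2: at line 1 remove [lnj] add [eubxw,dnv,xkg] -> 8 lines: fjwas eubxw dnv xkg owgc frfe rsixr zpx
Hunk 3: at line 2 remove [xkg,owgc,frfe] add [lgrmv,pex,rreqt] -> 8 lines: fjwas eubxw dnv lgrmv pex rreqt rsixr zpx
Hunk 4: at line 2 remove [dnv] add [yfanv] -> 8 lines: fjwas eubxw yfanv lgrmv pex rreqt rsixr zpx
Hunk 5: at line 5 remove [rreqt] add [qidjt] -> 8 lines: fjwas eubxw yfanv lgrmv pex qidjt rsixr zpx
Final line count: 8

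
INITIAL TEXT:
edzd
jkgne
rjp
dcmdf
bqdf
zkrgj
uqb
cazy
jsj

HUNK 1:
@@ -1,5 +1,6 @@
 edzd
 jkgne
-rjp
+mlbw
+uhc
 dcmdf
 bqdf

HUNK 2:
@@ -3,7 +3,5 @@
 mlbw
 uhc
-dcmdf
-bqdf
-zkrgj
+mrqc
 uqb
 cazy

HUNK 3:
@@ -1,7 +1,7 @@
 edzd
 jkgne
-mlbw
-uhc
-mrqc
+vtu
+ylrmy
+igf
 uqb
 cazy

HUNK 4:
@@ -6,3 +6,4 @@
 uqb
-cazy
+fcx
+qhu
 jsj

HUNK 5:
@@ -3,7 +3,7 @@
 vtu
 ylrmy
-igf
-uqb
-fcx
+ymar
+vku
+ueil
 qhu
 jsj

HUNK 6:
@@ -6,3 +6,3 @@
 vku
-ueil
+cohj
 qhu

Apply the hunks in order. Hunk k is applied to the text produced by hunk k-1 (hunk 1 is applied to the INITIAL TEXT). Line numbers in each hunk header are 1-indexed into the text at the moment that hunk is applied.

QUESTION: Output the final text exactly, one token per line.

Answer: edzd
jkgne
vtu
ylrmy
ymar
vku
cohj
qhu
jsj

Derivation:
Hunk 1: at line 1 remove [rjp] add [mlbw,uhc] -> 10 lines: edzd jkgne mlbw uhc dcmdf bqdf zkrgj uqb cazy jsj
Hunk 2: at line 3 remove [dcmdf,bqdf,zkrgj] add [mrqc] -> 8 lines: edzd jkgne mlbw uhc mrqc uqb cazy jsj
Hunk 3: at line 1 remove [mlbw,uhc,mrqc] add [vtu,ylrmy,igf] -> 8 lines: edzd jkgne vtu ylrmy igf uqb cazy jsj
Hunk 4: at line 6 remove [cazy] add [fcx,qhu] -> 9 lines: edzd jkgne vtu ylrmy igf uqb fcx qhu jsj
Hunk 5: at line 3 remove [igf,uqb,fcx] add [ymar,vku,ueil] -> 9 lines: edzd jkgne vtu ylrmy ymar vku ueil qhu jsj
Hunk 6: at line 6 remove [ueil] add [cohj] -> 9 lines: edzd jkgne vtu ylrmy ymar vku cohj qhu jsj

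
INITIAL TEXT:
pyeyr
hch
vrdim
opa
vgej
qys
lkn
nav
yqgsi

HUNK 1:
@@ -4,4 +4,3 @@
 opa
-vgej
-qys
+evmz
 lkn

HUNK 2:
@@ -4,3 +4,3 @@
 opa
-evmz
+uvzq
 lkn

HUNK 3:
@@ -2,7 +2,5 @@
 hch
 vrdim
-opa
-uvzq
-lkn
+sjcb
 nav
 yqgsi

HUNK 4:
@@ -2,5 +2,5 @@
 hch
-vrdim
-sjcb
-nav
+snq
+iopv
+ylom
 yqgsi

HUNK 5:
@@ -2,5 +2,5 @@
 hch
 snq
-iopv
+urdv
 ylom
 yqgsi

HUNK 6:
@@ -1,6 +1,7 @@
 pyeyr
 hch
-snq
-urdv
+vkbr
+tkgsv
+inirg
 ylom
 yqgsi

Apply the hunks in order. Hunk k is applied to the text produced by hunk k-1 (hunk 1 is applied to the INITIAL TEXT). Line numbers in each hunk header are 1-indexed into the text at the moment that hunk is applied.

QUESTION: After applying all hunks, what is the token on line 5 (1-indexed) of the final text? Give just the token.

Hunk 1: at line 4 remove [vgej,qys] add [evmz] -> 8 lines: pyeyr hch vrdim opa evmz lkn nav yqgsi
Hunk 2: at line 4 remove [evmz] add [uvzq] -> 8 lines: pyeyr hch vrdim opa uvzq lkn nav yqgsi
Hunk 3: at line 2 remove [opa,uvzq,lkn] add [sjcb] -> 6 lines: pyeyr hch vrdim sjcb nav yqgsi
Hunk 4: at line 2 remove [vrdim,sjcb,nav] add [snq,iopv,ylom] -> 6 lines: pyeyr hch snq iopv ylom yqgsi
Hunk 5: at line 2 remove [iopv] add [urdv] -> 6 lines: pyeyr hch snq urdv ylom yqgsi
Hunk 6: at line 1 remove [snq,urdv] add [vkbr,tkgsv,inirg] -> 7 lines: pyeyr hch vkbr tkgsv inirg ylom yqgsi
Final line 5: inirg

Answer: inirg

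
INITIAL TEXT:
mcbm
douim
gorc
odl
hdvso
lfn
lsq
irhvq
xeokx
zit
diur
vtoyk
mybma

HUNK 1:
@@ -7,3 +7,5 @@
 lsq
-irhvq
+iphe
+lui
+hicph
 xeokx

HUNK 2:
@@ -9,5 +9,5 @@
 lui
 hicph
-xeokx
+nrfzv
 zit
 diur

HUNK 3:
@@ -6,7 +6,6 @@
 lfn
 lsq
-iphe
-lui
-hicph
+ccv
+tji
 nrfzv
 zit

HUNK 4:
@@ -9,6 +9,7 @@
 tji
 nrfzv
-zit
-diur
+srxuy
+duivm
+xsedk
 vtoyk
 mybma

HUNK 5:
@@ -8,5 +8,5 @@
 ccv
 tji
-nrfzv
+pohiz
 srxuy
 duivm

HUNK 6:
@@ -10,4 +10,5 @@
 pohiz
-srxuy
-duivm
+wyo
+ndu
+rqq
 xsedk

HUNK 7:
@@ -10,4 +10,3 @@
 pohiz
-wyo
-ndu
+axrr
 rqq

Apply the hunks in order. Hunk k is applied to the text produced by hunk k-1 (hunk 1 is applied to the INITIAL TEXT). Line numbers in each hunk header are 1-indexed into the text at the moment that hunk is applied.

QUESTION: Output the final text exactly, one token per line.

Answer: mcbm
douim
gorc
odl
hdvso
lfn
lsq
ccv
tji
pohiz
axrr
rqq
xsedk
vtoyk
mybma

Derivation:
Hunk 1: at line 7 remove [irhvq] add [iphe,lui,hicph] -> 15 lines: mcbm douim gorc odl hdvso lfn lsq iphe lui hicph xeokx zit diur vtoyk mybma
Hunk 2: at line 9 remove [xeokx] add [nrfzv] -> 15 lines: mcbm douim gorc odl hdvso lfn lsq iphe lui hicph nrfzv zit diur vtoyk mybma
Hunk 3: at line 6 remove [iphe,lui,hicph] add [ccv,tji] -> 14 lines: mcbm douim gorc odl hdvso lfn lsq ccv tji nrfzv zit diur vtoyk mybma
Hunk 4: at line 9 remove [zit,diur] add [srxuy,duivm,xsedk] -> 15 lines: mcbm douim gorc odl hdvso lfn lsq ccv tji nrfzv srxuy duivm xsedk vtoyk mybma
Hunk 5: at line 8 remove [nrfzv] add [pohiz] -> 15 lines: mcbm douim gorc odl hdvso lfn lsq ccv tji pohiz srxuy duivm xsedk vtoyk mybma
Hunk 6: at line 10 remove [srxuy,duivm] add [wyo,ndu,rqq] -> 16 lines: mcbm douim gorc odl hdvso lfn lsq ccv tji pohiz wyo ndu rqq xsedk vtoyk mybma
Hunk 7: at line 10 remove [wyo,ndu] add [axrr] -> 15 lines: mcbm douim gorc odl hdvso lfn lsq ccv tji pohiz axrr rqq xsedk vtoyk mybma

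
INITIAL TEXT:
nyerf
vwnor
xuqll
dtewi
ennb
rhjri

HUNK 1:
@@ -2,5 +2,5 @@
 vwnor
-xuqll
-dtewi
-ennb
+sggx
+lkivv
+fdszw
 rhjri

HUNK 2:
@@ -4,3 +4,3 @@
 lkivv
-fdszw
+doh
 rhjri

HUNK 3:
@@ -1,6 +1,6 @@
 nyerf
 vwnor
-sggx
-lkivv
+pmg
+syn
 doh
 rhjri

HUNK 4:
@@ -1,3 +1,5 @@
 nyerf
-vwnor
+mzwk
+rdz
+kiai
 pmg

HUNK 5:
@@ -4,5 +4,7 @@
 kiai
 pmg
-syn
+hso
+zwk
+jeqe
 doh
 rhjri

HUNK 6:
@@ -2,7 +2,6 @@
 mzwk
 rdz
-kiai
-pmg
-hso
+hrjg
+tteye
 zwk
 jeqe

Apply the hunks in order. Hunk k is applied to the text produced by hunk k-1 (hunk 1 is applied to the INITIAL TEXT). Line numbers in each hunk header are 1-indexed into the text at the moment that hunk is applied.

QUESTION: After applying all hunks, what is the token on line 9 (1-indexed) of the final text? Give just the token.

Answer: rhjri

Derivation:
Hunk 1: at line 2 remove [xuqll,dtewi,ennb] add [sggx,lkivv,fdszw] -> 6 lines: nyerf vwnor sggx lkivv fdszw rhjri
Hunk 2: at line 4 remove [fdszw] add [doh] -> 6 lines: nyerf vwnor sggx lkivv doh rhjri
Hunk 3: at line 1 remove [sggx,lkivv] add [pmg,syn] -> 6 lines: nyerf vwnor pmg syn doh rhjri
Hunk 4: at line 1 remove [vwnor] add [mzwk,rdz,kiai] -> 8 lines: nyerf mzwk rdz kiai pmg syn doh rhjri
Hunk 5: at line 4 remove [syn] add [hso,zwk,jeqe] -> 10 lines: nyerf mzwk rdz kiai pmg hso zwk jeqe doh rhjri
Hunk 6: at line 2 remove [kiai,pmg,hso] add [hrjg,tteye] -> 9 lines: nyerf mzwk rdz hrjg tteye zwk jeqe doh rhjri
Final line 9: rhjri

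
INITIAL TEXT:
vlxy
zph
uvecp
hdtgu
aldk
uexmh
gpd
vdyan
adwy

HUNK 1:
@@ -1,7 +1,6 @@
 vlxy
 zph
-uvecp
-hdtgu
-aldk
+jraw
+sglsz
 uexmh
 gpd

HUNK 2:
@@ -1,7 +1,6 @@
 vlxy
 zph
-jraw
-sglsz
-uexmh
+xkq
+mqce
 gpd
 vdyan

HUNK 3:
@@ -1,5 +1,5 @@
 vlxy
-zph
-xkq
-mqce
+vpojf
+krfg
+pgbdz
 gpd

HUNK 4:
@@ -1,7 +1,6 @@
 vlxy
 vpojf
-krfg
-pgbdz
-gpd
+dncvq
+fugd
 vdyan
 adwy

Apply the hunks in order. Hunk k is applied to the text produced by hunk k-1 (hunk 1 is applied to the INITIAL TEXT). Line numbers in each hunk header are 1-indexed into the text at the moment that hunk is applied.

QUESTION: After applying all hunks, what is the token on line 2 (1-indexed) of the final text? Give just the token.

Answer: vpojf

Derivation:
Hunk 1: at line 1 remove [uvecp,hdtgu,aldk] add [jraw,sglsz] -> 8 lines: vlxy zph jraw sglsz uexmh gpd vdyan adwy
Hunk 2: at line 1 remove [jraw,sglsz,uexmh] add [xkq,mqce] -> 7 lines: vlxy zph xkq mqce gpd vdyan adwy
Hunk 3: at line 1 remove [zph,xkq,mqce] add [vpojf,krfg,pgbdz] -> 7 lines: vlxy vpojf krfg pgbdz gpd vdyan adwy
Hunk 4: at line 1 remove [krfg,pgbdz,gpd] add [dncvq,fugd] -> 6 lines: vlxy vpojf dncvq fugd vdyan adwy
Final line 2: vpojf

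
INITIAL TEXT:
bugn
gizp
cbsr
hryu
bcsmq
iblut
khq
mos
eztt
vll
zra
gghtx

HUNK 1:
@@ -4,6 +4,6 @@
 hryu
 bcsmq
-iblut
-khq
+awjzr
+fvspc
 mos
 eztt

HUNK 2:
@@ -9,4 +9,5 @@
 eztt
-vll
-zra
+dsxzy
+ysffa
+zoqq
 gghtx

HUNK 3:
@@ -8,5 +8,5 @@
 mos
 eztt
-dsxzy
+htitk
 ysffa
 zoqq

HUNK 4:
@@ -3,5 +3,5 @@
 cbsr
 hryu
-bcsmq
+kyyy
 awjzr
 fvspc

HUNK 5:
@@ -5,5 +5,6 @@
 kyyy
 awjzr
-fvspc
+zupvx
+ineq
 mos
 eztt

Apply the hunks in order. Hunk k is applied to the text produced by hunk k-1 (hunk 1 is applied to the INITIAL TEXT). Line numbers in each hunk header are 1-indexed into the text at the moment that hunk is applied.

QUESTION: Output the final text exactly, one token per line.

Answer: bugn
gizp
cbsr
hryu
kyyy
awjzr
zupvx
ineq
mos
eztt
htitk
ysffa
zoqq
gghtx

Derivation:
Hunk 1: at line 4 remove [iblut,khq] add [awjzr,fvspc] -> 12 lines: bugn gizp cbsr hryu bcsmq awjzr fvspc mos eztt vll zra gghtx
Hunk 2: at line 9 remove [vll,zra] add [dsxzy,ysffa,zoqq] -> 13 lines: bugn gizp cbsr hryu bcsmq awjzr fvspc mos eztt dsxzy ysffa zoqq gghtx
Hunk 3: at line 8 remove [dsxzy] add [htitk] -> 13 lines: bugn gizp cbsr hryu bcsmq awjzr fvspc mos eztt htitk ysffa zoqq gghtx
Hunk 4: at line 3 remove [bcsmq] add [kyyy] -> 13 lines: bugn gizp cbsr hryu kyyy awjzr fvspc mos eztt htitk ysffa zoqq gghtx
Hunk 5: at line 5 remove [fvspc] add [zupvx,ineq] -> 14 lines: bugn gizp cbsr hryu kyyy awjzr zupvx ineq mos eztt htitk ysffa zoqq gghtx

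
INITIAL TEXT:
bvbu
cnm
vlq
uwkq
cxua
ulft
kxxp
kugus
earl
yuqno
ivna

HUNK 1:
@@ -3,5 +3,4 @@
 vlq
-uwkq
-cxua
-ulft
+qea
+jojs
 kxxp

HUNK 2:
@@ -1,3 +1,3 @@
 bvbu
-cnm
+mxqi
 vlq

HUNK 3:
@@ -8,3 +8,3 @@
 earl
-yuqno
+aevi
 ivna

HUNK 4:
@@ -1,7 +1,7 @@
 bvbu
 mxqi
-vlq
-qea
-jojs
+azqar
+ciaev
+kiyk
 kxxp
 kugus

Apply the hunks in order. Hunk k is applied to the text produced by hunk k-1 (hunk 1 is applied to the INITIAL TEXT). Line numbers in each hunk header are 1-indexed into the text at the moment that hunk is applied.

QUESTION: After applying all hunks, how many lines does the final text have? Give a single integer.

Hunk 1: at line 3 remove [uwkq,cxua,ulft] add [qea,jojs] -> 10 lines: bvbu cnm vlq qea jojs kxxp kugus earl yuqno ivna
Hunk 2: at line 1 remove [cnm] add [mxqi] -> 10 lines: bvbu mxqi vlq qea jojs kxxp kugus earl yuqno ivna
Hunk 3: at line 8 remove [yuqno] add [aevi] -> 10 lines: bvbu mxqi vlq qea jojs kxxp kugus earl aevi ivna
Hunk 4: at line 1 remove [vlq,qea,jojs] add [azqar,ciaev,kiyk] -> 10 lines: bvbu mxqi azqar ciaev kiyk kxxp kugus earl aevi ivna
Final line count: 10

Answer: 10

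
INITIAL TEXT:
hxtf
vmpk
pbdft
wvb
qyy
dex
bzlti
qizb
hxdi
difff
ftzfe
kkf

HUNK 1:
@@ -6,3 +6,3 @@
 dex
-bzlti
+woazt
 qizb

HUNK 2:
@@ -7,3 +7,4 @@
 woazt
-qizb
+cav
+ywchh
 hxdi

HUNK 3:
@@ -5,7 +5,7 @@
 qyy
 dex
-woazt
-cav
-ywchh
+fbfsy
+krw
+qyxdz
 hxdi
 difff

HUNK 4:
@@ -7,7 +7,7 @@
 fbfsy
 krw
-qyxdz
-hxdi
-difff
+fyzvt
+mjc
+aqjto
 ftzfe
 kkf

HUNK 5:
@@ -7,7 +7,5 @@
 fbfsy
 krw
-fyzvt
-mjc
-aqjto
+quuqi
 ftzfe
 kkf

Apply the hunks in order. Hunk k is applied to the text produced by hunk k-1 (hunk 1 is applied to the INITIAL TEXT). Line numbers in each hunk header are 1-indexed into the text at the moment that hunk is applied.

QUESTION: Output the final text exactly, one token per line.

Hunk 1: at line 6 remove [bzlti] add [woazt] -> 12 lines: hxtf vmpk pbdft wvb qyy dex woazt qizb hxdi difff ftzfe kkf
Hunk 2: at line 7 remove [qizb] add [cav,ywchh] -> 13 lines: hxtf vmpk pbdft wvb qyy dex woazt cav ywchh hxdi difff ftzfe kkf
Hunk 3: at line 5 remove [woazt,cav,ywchh] add [fbfsy,krw,qyxdz] -> 13 lines: hxtf vmpk pbdft wvb qyy dex fbfsy krw qyxdz hxdi difff ftzfe kkf
Hunk 4: at line 7 remove [qyxdz,hxdi,difff] add [fyzvt,mjc,aqjto] -> 13 lines: hxtf vmpk pbdft wvb qyy dex fbfsy krw fyzvt mjc aqjto ftzfe kkf
Hunk 5: at line 7 remove [fyzvt,mjc,aqjto] add [quuqi] -> 11 lines: hxtf vmpk pbdft wvb qyy dex fbfsy krw quuqi ftzfe kkf

Answer: hxtf
vmpk
pbdft
wvb
qyy
dex
fbfsy
krw
quuqi
ftzfe
kkf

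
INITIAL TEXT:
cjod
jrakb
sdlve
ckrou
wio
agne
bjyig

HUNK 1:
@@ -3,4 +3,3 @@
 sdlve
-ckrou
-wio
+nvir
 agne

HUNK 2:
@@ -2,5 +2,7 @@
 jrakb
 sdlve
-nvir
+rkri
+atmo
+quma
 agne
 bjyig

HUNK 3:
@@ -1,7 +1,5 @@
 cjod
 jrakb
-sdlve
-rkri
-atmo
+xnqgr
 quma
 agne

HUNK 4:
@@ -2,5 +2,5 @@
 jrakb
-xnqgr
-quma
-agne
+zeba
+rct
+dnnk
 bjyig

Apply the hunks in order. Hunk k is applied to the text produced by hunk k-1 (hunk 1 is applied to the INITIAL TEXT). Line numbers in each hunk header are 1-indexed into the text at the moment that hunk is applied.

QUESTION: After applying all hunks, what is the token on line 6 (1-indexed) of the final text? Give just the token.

Hunk 1: at line 3 remove [ckrou,wio] add [nvir] -> 6 lines: cjod jrakb sdlve nvir agne bjyig
Hunk 2: at line 2 remove [nvir] add [rkri,atmo,quma] -> 8 lines: cjod jrakb sdlve rkri atmo quma agne bjyig
Hunk 3: at line 1 remove [sdlve,rkri,atmo] add [xnqgr] -> 6 lines: cjod jrakb xnqgr quma agne bjyig
Hunk 4: at line 2 remove [xnqgr,quma,agne] add [zeba,rct,dnnk] -> 6 lines: cjod jrakb zeba rct dnnk bjyig
Final line 6: bjyig

Answer: bjyig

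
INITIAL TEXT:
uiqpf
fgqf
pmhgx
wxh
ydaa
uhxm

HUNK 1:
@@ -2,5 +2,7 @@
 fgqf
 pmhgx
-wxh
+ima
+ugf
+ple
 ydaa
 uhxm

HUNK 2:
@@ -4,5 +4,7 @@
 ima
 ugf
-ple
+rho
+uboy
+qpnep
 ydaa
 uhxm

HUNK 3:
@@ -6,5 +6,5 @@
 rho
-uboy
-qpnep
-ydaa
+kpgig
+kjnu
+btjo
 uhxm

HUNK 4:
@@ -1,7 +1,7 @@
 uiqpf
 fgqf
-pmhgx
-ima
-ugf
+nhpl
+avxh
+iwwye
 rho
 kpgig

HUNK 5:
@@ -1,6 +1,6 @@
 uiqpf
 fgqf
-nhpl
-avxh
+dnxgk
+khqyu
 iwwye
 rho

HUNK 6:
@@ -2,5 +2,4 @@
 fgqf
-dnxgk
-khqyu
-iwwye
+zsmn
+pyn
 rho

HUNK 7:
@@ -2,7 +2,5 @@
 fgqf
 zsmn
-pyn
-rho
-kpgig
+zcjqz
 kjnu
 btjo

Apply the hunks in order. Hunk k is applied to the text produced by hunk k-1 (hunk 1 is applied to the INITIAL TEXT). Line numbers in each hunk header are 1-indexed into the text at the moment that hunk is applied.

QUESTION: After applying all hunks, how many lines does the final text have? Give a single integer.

Hunk 1: at line 2 remove [wxh] add [ima,ugf,ple] -> 8 lines: uiqpf fgqf pmhgx ima ugf ple ydaa uhxm
Hunk 2: at line 4 remove [ple] add [rho,uboy,qpnep] -> 10 lines: uiqpf fgqf pmhgx ima ugf rho uboy qpnep ydaa uhxm
Hunk 3: at line 6 remove [uboy,qpnep,ydaa] add [kpgig,kjnu,btjo] -> 10 lines: uiqpf fgqf pmhgx ima ugf rho kpgig kjnu btjo uhxm
Hunk 4: at line 1 remove [pmhgx,ima,ugf] add [nhpl,avxh,iwwye] -> 10 lines: uiqpf fgqf nhpl avxh iwwye rho kpgig kjnu btjo uhxm
Hunk 5: at line 1 remove [nhpl,avxh] add [dnxgk,khqyu] -> 10 lines: uiqpf fgqf dnxgk khqyu iwwye rho kpgig kjnu btjo uhxm
Hunk 6: at line 2 remove [dnxgk,khqyu,iwwye] add [zsmn,pyn] -> 9 lines: uiqpf fgqf zsmn pyn rho kpgig kjnu btjo uhxm
Hunk 7: at line 2 remove [pyn,rho,kpgig] add [zcjqz] -> 7 lines: uiqpf fgqf zsmn zcjqz kjnu btjo uhxm
Final line count: 7

Answer: 7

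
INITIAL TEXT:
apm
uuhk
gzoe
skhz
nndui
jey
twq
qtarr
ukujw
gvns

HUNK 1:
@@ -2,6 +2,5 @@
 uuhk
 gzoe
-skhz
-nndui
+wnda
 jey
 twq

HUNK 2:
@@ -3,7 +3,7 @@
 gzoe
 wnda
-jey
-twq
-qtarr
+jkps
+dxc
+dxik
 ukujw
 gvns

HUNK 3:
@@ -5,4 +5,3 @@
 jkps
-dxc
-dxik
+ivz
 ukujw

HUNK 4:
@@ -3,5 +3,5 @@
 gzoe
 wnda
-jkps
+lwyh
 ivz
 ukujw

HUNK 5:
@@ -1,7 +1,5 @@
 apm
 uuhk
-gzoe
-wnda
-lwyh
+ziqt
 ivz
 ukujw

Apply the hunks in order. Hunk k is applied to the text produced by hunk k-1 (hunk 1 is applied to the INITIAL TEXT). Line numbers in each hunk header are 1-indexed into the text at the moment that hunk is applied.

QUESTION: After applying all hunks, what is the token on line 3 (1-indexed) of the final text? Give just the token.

Hunk 1: at line 2 remove [skhz,nndui] add [wnda] -> 9 lines: apm uuhk gzoe wnda jey twq qtarr ukujw gvns
Hunk 2: at line 3 remove [jey,twq,qtarr] add [jkps,dxc,dxik] -> 9 lines: apm uuhk gzoe wnda jkps dxc dxik ukujw gvns
Hunk 3: at line 5 remove [dxc,dxik] add [ivz] -> 8 lines: apm uuhk gzoe wnda jkps ivz ukujw gvns
Hunk 4: at line 3 remove [jkps] add [lwyh] -> 8 lines: apm uuhk gzoe wnda lwyh ivz ukujw gvns
Hunk 5: at line 1 remove [gzoe,wnda,lwyh] add [ziqt] -> 6 lines: apm uuhk ziqt ivz ukujw gvns
Final line 3: ziqt

Answer: ziqt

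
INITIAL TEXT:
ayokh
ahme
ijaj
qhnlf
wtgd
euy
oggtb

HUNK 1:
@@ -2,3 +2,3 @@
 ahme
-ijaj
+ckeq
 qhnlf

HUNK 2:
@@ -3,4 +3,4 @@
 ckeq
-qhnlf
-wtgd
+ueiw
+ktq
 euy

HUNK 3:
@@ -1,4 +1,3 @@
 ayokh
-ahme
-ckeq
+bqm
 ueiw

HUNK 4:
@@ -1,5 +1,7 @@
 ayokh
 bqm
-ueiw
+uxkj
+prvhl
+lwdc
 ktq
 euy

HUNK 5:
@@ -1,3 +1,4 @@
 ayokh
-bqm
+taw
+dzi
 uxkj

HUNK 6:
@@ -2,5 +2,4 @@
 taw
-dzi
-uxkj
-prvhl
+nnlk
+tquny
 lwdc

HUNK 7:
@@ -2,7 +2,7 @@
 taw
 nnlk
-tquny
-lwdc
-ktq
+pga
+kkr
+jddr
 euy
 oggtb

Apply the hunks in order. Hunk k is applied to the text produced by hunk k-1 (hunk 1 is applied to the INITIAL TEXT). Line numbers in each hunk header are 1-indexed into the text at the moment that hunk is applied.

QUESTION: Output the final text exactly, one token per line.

Hunk 1: at line 2 remove [ijaj] add [ckeq] -> 7 lines: ayokh ahme ckeq qhnlf wtgd euy oggtb
Hunk 2: at line 3 remove [qhnlf,wtgd] add [ueiw,ktq] -> 7 lines: ayokh ahme ckeq ueiw ktq euy oggtb
Hunk 3: at line 1 remove [ahme,ckeq] add [bqm] -> 6 lines: ayokh bqm ueiw ktq euy oggtb
Hunk 4: at line 1 remove [ueiw] add [uxkj,prvhl,lwdc] -> 8 lines: ayokh bqm uxkj prvhl lwdc ktq euy oggtb
Hunk 5: at line 1 remove [bqm] add [taw,dzi] -> 9 lines: ayokh taw dzi uxkj prvhl lwdc ktq euy oggtb
Hunk 6: at line 2 remove [dzi,uxkj,prvhl] add [nnlk,tquny] -> 8 lines: ayokh taw nnlk tquny lwdc ktq euy oggtb
Hunk 7: at line 2 remove [tquny,lwdc,ktq] add [pga,kkr,jddr] -> 8 lines: ayokh taw nnlk pga kkr jddr euy oggtb

Answer: ayokh
taw
nnlk
pga
kkr
jddr
euy
oggtb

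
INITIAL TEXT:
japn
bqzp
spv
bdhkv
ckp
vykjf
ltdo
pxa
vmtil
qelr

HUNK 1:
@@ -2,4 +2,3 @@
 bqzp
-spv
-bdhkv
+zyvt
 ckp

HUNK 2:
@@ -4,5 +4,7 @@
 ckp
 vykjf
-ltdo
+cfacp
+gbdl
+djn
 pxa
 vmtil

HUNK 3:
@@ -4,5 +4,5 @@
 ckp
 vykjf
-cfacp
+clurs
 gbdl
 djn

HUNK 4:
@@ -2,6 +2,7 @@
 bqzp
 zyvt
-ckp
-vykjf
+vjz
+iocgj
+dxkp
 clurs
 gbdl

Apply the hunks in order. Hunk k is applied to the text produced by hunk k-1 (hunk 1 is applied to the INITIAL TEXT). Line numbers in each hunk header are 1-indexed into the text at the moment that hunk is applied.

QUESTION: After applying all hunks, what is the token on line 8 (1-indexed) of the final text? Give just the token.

Answer: gbdl

Derivation:
Hunk 1: at line 2 remove [spv,bdhkv] add [zyvt] -> 9 lines: japn bqzp zyvt ckp vykjf ltdo pxa vmtil qelr
Hunk 2: at line 4 remove [ltdo] add [cfacp,gbdl,djn] -> 11 lines: japn bqzp zyvt ckp vykjf cfacp gbdl djn pxa vmtil qelr
Hunk 3: at line 4 remove [cfacp] add [clurs] -> 11 lines: japn bqzp zyvt ckp vykjf clurs gbdl djn pxa vmtil qelr
Hunk 4: at line 2 remove [ckp,vykjf] add [vjz,iocgj,dxkp] -> 12 lines: japn bqzp zyvt vjz iocgj dxkp clurs gbdl djn pxa vmtil qelr
Final line 8: gbdl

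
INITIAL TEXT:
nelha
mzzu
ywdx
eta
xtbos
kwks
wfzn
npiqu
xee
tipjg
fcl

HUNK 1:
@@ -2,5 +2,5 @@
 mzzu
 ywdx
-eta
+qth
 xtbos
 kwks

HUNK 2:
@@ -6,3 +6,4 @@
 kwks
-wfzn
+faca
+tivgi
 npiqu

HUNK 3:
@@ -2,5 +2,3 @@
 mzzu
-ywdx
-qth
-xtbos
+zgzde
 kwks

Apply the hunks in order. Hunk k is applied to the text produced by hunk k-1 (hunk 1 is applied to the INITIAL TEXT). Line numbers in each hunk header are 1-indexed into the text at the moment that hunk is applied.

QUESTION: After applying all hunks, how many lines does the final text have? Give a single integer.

Answer: 10

Derivation:
Hunk 1: at line 2 remove [eta] add [qth] -> 11 lines: nelha mzzu ywdx qth xtbos kwks wfzn npiqu xee tipjg fcl
Hunk 2: at line 6 remove [wfzn] add [faca,tivgi] -> 12 lines: nelha mzzu ywdx qth xtbos kwks faca tivgi npiqu xee tipjg fcl
Hunk 3: at line 2 remove [ywdx,qth,xtbos] add [zgzde] -> 10 lines: nelha mzzu zgzde kwks faca tivgi npiqu xee tipjg fcl
Final line count: 10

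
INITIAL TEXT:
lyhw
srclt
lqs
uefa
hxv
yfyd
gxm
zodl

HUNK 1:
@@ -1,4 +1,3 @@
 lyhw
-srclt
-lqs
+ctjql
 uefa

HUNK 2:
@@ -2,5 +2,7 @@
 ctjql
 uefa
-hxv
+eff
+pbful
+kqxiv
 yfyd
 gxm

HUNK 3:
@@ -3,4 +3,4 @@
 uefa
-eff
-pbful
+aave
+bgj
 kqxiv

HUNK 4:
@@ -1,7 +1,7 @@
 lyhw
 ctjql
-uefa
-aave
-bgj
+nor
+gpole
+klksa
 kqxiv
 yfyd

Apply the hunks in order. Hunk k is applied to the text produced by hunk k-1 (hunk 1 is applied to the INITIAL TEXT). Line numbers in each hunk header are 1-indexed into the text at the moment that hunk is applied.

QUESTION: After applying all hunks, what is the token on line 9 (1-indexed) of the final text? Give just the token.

Answer: zodl

Derivation:
Hunk 1: at line 1 remove [srclt,lqs] add [ctjql] -> 7 lines: lyhw ctjql uefa hxv yfyd gxm zodl
Hunk 2: at line 2 remove [hxv] add [eff,pbful,kqxiv] -> 9 lines: lyhw ctjql uefa eff pbful kqxiv yfyd gxm zodl
Hunk 3: at line 3 remove [eff,pbful] add [aave,bgj] -> 9 lines: lyhw ctjql uefa aave bgj kqxiv yfyd gxm zodl
Hunk 4: at line 1 remove [uefa,aave,bgj] add [nor,gpole,klksa] -> 9 lines: lyhw ctjql nor gpole klksa kqxiv yfyd gxm zodl
Final line 9: zodl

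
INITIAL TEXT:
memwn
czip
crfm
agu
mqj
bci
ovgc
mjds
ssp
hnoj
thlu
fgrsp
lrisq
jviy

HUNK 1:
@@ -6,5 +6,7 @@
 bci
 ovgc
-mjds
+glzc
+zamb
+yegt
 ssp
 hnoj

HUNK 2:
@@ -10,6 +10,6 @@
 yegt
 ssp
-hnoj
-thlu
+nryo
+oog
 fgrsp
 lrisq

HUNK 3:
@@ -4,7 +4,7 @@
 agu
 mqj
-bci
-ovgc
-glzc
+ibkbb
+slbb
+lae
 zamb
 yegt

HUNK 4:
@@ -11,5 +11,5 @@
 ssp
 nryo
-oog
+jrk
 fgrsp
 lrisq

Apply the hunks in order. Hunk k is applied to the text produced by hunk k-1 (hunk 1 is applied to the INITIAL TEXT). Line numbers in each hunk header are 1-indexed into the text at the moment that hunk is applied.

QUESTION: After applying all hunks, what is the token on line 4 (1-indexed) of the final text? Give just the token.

Hunk 1: at line 6 remove [mjds] add [glzc,zamb,yegt] -> 16 lines: memwn czip crfm agu mqj bci ovgc glzc zamb yegt ssp hnoj thlu fgrsp lrisq jviy
Hunk 2: at line 10 remove [hnoj,thlu] add [nryo,oog] -> 16 lines: memwn czip crfm agu mqj bci ovgc glzc zamb yegt ssp nryo oog fgrsp lrisq jviy
Hunk 3: at line 4 remove [bci,ovgc,glzc] add [ibkbb,slbb,lae] -> 16 lines: memwn czip crfm agu mqj ibkbb slbb lae zamb yegt ssp nryo oog fgrsp lrisq jviy
Hunk 4: at line 11 remove [oog] add [jrk] -> 16 lines: memwn czip crfm agu mqj ibkbb slbb lae zamb yegt ssp nryo jrk fgrsp lrisq jviy
Final line 4: agu

Answer: agu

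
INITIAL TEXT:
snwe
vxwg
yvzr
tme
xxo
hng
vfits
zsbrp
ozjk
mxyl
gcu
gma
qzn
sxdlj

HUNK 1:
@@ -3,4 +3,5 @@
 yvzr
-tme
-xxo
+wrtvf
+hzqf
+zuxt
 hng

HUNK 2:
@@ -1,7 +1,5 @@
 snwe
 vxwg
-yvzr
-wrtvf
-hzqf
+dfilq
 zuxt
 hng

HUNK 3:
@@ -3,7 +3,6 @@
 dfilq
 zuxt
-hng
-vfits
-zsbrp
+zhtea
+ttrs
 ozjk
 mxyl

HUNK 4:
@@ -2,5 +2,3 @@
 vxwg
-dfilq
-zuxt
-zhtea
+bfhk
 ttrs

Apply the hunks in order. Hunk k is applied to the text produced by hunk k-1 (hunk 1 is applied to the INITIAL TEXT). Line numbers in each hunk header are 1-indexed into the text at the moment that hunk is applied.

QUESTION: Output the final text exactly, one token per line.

Answer: snwe
vxwg
bfhk
ttrs
ozjk
mxyl
gcu
gma
qzn
sxdlj

Derivation:
Hunk 1: at line 3 remove [tme,xxo] add [wrtvf,hzqf,zuxt] -> 15 lines: snwe vxwg yvzr wrtvf hzqf zuxt hng vfits zsbrp ozjk mxyl gcu gma qzn sxdlj
Hunk 2: at line 1 remove [yvzr,wrtvf,hzqf] add [dfilq] -> 13 lines: snwe vxwg dfilq zuxt hng vfits zsbrp ozjk mxyl gcu gma qzn sxdlj
Hunk 3: at line 3 remove [hng,vfits,zsbrp] add [zhtea,ttrs] -> 12 lines: snwe vxwg dfilq zuxt zhtea ttrs ozjk mxyl gcu gma qzn sxdlj
Hunk 4: at line 2 remove [dfilq,zuxt,zhtea] add [bfhk] -> 10 lines: snwe vxwg bfhk ttrs ozjk mxyl gcu gma qzn sxdlj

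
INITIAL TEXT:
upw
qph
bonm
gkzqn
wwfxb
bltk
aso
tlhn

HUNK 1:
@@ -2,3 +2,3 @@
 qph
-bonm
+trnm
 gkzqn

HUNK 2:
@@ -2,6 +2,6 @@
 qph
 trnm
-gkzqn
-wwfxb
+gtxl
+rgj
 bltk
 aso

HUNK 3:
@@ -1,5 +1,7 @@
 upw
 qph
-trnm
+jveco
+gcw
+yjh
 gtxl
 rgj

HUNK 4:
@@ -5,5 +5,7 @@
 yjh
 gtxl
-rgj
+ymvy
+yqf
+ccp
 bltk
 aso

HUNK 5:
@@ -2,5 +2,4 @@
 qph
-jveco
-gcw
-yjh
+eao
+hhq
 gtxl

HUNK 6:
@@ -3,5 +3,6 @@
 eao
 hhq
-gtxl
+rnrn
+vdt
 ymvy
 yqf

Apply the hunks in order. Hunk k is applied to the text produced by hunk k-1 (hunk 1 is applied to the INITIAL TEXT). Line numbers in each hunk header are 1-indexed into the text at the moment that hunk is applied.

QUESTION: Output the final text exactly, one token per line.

Hunk 1: at line 2 remove [bonm] add [trnm] -> 8 lines: upw qph trnm gkzqn wwfxb bltk aso tlhn
Hunk 2: at line 2 remove [gkzqn,wwfxb] add [gtxl,rgj] -> 8 lines: upw qph trnm gtxl rgj bltk aso tlhn
Hunk 3: at line 1 remove [trnm] add [jveco,gcw,yjh] -> 10 lines: upw qph jveco gcw yjh gtxl rgj bltk aso tlhn
Hunk 4: at line 5 remove [rgj] add [ymvy,yqf,ccp] -> 12 lines: upw qph jveco gcw yjh gtxl ymvy yqf ccp bltk aso tlhn
Hunk 5: at line 2 remove [jveco,gcw,yjh] add [eao,hhq] -> 11 lines: upw qph eao hhq gtxl ymvy yqf ccp bltk aso tlhn
Hunk 6: at line 3 remove [gtxl] add [rnrn,vdt] -> 12 lines: upw qph eao hhq rnrn vdt ymvy yqf ccp bltk aso tlhn

Answer: upw
qph
eao
hhq
rnrn
vdt
ymvy
yqf
ccp
bltk
aso
tlhn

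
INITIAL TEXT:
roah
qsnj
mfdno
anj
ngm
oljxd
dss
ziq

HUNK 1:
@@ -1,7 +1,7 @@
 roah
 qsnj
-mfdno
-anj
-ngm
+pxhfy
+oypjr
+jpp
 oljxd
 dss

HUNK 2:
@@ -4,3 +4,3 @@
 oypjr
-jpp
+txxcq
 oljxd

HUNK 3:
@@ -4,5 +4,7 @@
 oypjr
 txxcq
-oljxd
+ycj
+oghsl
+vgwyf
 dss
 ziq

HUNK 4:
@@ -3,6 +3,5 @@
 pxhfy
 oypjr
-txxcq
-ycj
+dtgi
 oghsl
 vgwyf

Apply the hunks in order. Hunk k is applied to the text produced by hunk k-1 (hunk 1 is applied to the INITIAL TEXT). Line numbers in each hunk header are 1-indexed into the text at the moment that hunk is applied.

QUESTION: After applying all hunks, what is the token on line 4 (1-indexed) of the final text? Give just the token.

Answer: oypjr

Derivation:
Hunk 1: at line 1 remove [mfdno,anj,ngm] add [pxhfy,oypjr,jpp] -> 8 lines: roah qsnj pxhfy oypjr jpp oljxd dss ziq
Hunk 2: at line 4 remove [jpp] add [txxcq] -> 8 lines: roah qsnj pxhfy oypjr txxcq oljxd dss ziq
Hunk 3: at line 4 remove [oljxd] add [ycj,oghsl,vgwyf] -> 10 lines: roah qsnj pxhfy oypjr txxcq ycj oghsl vgwyf dss ziq
Hunk 4: at line 3 remove [txxcq,ycj] add [dtgi] -> 9 lines: roah qsnj pxhfy oypjr dtgi oghsl vgwyf dss ziq
Final line 4: oypjr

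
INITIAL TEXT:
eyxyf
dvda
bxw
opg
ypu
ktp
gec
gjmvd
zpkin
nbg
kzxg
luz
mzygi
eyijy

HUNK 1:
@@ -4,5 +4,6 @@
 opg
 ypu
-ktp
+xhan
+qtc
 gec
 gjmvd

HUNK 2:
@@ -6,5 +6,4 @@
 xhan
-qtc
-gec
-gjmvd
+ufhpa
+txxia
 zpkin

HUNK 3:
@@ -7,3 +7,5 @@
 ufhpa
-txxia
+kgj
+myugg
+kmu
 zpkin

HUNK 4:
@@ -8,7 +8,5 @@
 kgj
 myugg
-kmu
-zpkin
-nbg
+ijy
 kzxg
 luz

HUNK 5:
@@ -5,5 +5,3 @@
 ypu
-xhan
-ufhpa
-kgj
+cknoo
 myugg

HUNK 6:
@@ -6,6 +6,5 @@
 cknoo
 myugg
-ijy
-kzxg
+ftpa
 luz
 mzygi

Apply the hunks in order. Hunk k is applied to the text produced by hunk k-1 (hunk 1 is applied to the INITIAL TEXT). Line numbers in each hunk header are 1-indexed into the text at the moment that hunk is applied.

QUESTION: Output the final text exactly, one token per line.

Answer: eyxyf
dvda
bxw
opg
ypu
cknoo
myugg
ftpa
luz
mzygi
eyijy

Derivation:
Hunk 1: at line 4 remove [ktp] add [xhan,qtc] -> 15 lines: eyxyf dvda bxw opg ypu xhan qtc gec gjmvd zpkin nbg kzxg luz mzygi eyijy
Hunk 2: at line 6 remove [qtc,gec,gjmvd] add [ufhpa,txxia] -> 14 lines: eyxyf dvda bxw opg ypu xhan ufhpa txxia zpkin nbg kzxg luz mzygi eyijy
Hunk 3: at line 7 remove [txxia] add [kgj,myugg,kmu] -> 16 lines: eyxyf dvda bxw opg ypu xhan ufhpa kgj myugg kmu zpkin nbg kzxg luz mzygi eyijy
Hunk 4: at line 8 remove [kmu,zpkin,nbg] add [ijy] -> 14 lines: eyxyf dvda bxw opg ypu xhan ufhpa kgj myugg ijy kzxg luz mzygi eyijy
Hunk 5: at line 5 remove [xhan,ufhpa,kgj] add [cknoo] -> 12 lines: eyxyf dvda bxw opg ypu cknoo myugg ijy kzxg luz mzygi eyijy
Hunk 6: at line 6 remove [ijy,kzxg] add [ftpa] -> 11 lines: eyxyf dvda bxw opg ypu cknoo myugg ftpa luz mzygi eyijy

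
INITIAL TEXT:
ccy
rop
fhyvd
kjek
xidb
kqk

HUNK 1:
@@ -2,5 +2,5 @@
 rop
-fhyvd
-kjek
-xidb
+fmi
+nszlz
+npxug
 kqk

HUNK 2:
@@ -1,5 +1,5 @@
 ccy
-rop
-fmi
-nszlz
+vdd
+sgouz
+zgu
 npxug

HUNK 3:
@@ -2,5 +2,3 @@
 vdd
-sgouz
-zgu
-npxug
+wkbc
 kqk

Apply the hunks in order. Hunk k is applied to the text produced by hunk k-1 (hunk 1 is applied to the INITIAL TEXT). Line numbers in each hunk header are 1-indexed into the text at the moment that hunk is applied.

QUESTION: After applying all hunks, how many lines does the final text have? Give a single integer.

Hunk 1: at line 2 remove [fhyvd,kjek,xidb] add [fmi,nszlz,npxug] -> 6 lines: ccy rop fmi nszlz npxug kqk
Hunk 2: at line 1 remove [rop,fmi,nszlz] add [vdd,sgouz,zgu] -> 6 lines: ccy vdd sgouz zgu npxug kqk
Hunk 3: at line 2 remove [sgouz,zgu,npxug] add [wkbc] -> 4 lines: ccy vdd wkbc kqk
Final line count: 4

Answer: 4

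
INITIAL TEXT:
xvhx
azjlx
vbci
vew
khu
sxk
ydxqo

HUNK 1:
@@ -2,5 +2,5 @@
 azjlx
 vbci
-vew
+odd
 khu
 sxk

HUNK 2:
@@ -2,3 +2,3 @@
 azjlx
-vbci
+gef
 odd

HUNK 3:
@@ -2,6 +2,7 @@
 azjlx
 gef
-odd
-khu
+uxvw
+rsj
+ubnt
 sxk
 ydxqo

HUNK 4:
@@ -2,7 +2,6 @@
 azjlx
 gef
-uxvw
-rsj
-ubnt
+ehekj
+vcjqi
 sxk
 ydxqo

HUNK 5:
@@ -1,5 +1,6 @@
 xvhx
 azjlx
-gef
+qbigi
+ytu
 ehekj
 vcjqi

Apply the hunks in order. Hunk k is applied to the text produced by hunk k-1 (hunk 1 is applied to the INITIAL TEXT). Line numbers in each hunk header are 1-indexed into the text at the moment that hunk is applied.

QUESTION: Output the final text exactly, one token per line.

Answer: xvhx
azjlx
qbigi
ytu
ehekj
vcjqi
sxk
ydxqo

Derivation:
Hunk 1: at line 2 remove [vew] add [odd] -> 7 lines: xvhx azjlx vbci odd khu sxk ydxqo
Hunk 2: at line 2 remove [vbci] add [gef] -> 7 lines: xvhx azjlx gef odd khu sxk ydxqo
Hunk 3: at line 2 remove [odd,khu] add [uxvw,rsj,ubnt] -> 8 lines: xvhx azjlx gef uxvw rsj ubnt sxk ydxqo
Hunk 4: at line 2 remove [uxvw,rsj,ubnt] add [ehekj,vcjqi] -> 7 lines: xvhx azjlx gef ehekj vcjqi sxk ydxqo
Hunk 5: at line 1 remove [gef] add [qbigi,ytu] -> 8 lines: xvhx azjlx qbigi ytu ehekj vcjqi sxk ydxqo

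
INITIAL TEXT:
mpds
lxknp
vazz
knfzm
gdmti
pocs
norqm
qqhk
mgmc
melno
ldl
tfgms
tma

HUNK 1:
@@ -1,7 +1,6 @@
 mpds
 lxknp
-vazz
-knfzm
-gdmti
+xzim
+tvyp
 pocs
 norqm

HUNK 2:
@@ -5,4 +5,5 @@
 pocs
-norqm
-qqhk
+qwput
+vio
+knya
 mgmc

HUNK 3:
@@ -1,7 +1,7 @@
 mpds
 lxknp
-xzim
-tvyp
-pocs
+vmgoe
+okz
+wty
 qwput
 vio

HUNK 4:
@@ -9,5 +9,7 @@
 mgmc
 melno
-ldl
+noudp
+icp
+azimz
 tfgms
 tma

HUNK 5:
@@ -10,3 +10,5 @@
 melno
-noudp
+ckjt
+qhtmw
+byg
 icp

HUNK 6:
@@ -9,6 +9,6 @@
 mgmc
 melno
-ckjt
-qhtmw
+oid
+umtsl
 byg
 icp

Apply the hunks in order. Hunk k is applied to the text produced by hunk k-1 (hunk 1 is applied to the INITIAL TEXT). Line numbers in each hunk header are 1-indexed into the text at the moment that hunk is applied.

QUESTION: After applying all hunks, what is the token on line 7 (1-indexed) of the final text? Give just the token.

Hunk 1: at line 1 remove [vazz,knfzm,gdmti] add [xzim,tvyp] -> 12 lines: mpds lxknp xzim tvyp pocs norqm qqhk mgmc melno ldl tfgms tma
Hunk 2: at line 5 remove [norqm,qqhk] add [qwput,vio,knya] -> 13 lines: mpds lxknp xzim tvyp pocs qwput vio knya mgmc melno ldl tfgms tma
Hunk 3: at line 1 remove [xzim,tvyp,pocs] add [vmgoe,okz,wty] -> 13 lines: mpds lxknp vmgoe okz wty qwput vio knya mgmc melno ldl tfgms tma
Hunk 4: at line 9 remove [ldl] add [noudp,icp,azimz] -> 15 lines: mpds lxknp vmgoe okz wty qwput vio knya mgmc melno noudp icp azimz tfgms tma
Hunk 5: at line 10 remove [noudp] add [ckjt,qhtmw,byg] -> 17 lines: mpds lxknp vmgoe okz wty qwput vio knya mgmc melno ckjt qhtmw byg icp azimz tfgms tma
Hunk 6: at line 9 remove [ckjt,qhtmw] add [oid,umtsl] -> 17 lines: mpds lxknp vmgoe okz wty qwput vio knya mgmc melno oid umtsl byg icp azimz tfgms tma
Final line 7: vio

Answer: vio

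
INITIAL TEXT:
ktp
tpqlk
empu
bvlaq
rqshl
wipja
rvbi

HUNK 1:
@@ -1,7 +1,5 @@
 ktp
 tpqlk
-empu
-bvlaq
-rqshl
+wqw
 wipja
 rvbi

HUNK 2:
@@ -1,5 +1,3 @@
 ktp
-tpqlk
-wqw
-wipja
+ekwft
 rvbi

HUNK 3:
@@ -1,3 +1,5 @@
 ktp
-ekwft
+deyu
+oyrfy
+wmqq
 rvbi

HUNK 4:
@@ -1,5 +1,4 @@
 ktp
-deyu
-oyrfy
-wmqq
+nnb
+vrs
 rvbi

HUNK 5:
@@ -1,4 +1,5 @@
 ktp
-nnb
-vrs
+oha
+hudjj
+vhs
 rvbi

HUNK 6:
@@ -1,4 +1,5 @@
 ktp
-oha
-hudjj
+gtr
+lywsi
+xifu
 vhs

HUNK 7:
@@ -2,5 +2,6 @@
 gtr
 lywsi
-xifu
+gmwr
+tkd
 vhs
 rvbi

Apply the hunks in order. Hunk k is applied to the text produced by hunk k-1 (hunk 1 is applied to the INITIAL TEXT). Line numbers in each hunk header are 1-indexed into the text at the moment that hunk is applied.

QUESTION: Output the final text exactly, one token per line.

Hunk 1: at line 1 remove [empu,bvlaq,rqshl] add [wqw] -> 5 lines: ktp tpqlk wqw wipja rvbi
Hunk 2: at line 1 remove [tpqlk,wqw,wipja] add [ekwft] -> 3 lines: ktp ekwft rvbi
Hunk 3: at line 1 remove [ekwft] add [deyu,oyrfy,wmqq] -> 5 lines: ktp deyu oyrfy wmqq rvbi
Hunk 4: at line 1 remove [deyu,oyrfy,wmqq] add [nnb,vrs] -> 4 lines: ktp nnb vrs rvbi
Hunk 5: at line 1 remove [nnb,vrs] add [oha,hudjj,vhs] -> 5 lines: ktp oha hudjj vhs rvbi
Hunk 6: at line 1 remove [oha,hudjj] add [gtr,lywsi,xifu] -> 6 lines: ktp gtr lywsi xifu vhs rvbi
Hunk 7: at line 2 remove [xifu] add [gmwr,tkd] -> 7 lines: ktp gtr lywsi gmwr tkd vhs rvbi

Answer: ktp
gtr
lywsi
gmwr
tkd
vhs
rvbi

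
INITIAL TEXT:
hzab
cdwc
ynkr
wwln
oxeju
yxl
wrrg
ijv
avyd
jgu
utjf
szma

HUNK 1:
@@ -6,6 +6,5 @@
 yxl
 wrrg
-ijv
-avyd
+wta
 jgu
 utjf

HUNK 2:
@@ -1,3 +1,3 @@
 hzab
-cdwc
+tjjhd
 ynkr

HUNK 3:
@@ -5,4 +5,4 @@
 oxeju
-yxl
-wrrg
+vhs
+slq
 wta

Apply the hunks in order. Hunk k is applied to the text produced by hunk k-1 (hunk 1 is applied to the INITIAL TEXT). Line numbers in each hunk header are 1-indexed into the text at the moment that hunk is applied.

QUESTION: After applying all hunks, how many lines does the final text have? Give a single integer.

Hunk 1: at line 6 remove [ijv,avyd] add [wta] -> 11 lines: hzab cdwc ynkr wwln oxeju yxl wrrg wta jgu utjf szma
Hunk 2: at line 1 remove [cdwc] add [tjjhd] -> 11 lines: hzab tjjhd ynkr wwln oxeju yxl wrrg wta jgu utjf szma
Hunk 3: at line 5 remove [yxl,wrrg] add [vhs,slq] -> 11 lines: hzab tjjhd ynkr wwln oxeju vhs slq wta jgu utjf szma
Final line count: 11

Answer: 11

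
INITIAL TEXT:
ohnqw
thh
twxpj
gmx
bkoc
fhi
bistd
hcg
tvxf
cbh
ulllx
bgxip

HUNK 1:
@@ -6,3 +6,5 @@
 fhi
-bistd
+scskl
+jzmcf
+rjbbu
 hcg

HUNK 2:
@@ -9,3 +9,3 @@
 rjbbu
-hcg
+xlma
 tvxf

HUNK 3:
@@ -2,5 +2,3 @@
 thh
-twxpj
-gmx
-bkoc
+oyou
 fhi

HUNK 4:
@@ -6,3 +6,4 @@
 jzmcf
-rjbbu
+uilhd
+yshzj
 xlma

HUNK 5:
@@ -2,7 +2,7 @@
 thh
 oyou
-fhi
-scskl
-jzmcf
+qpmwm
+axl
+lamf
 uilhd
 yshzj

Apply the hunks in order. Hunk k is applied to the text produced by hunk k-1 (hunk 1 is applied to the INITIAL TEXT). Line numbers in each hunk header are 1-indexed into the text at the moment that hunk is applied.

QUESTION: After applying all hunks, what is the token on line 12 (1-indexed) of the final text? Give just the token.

Answer: ulllx

Derivation:
Hunk 1: at line 6 remove [bistd] add [scskl,jzmcf,rjbbu] -> 14 lines: ohnqw thh twxpj gmx bkoc fhi scskl jzmcf rjbbu hcg tvxf cbh ulllx bgxip
Hunk 2: at line 9 remove [hcg] add [xlma] -> 14 lines: ohnqw thh twxpj gmx bkoc fhi scskl jzmcf rjbbu xlma tvxf cbh ulllx bgxip
Hunk 3: at line 2 remove [twxpj,gmx,bkoc] add [oyou] -> 12 lines: ohnqw thh oyou fhi scskl jzmcf rjbbu xlma tvxf cbh ulllx bgxip
Hunk 4: at line 6 remove [rjbbu] add [uilhd,yshzj] -> 13 lines: ohnqw thh oyou fhi scskl jzmcf uilhd yshzj xlma tvxf cbh ulllx bgxip
Hunk 5: at line 2 remove [fhi,scskl,jzmcf] add [qpmwm,axl,lamf] -> 13 lines: ohnqw thh oyou qpmwm axl lamf uilhd yshzj xlma tvxf cbh ulllx bgxip
Final line 12: ulllx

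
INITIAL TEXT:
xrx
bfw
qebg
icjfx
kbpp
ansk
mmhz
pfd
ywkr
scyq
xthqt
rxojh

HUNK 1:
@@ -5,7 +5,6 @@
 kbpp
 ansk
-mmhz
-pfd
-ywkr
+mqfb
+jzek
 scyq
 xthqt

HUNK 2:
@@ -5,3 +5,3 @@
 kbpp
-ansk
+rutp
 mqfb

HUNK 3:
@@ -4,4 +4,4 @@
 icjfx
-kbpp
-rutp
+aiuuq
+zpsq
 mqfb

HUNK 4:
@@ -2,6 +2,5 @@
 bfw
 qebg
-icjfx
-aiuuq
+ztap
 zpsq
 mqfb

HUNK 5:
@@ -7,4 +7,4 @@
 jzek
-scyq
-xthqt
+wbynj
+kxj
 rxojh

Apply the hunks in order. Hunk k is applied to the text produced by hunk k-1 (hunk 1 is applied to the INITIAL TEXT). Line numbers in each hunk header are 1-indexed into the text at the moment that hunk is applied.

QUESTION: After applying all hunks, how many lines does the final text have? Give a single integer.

Hunk 1: at line 5 remove [mmhz,pfd,ywkr] add [mqfb,jzek] -> 11 lines: xrx bfw qebg icjfx kbpp ansk mqfb jzek scyq xthqt rxojh
Hunk 2: at line 5 remove [ansk] add [rutp] -> 11 lines: xrx bfw qebg icjfx kbpp rutp mqfb jzek scyq xthqt rxojh
Hunk 3: at line 4 remove [kbpp,rutp] add [aiuuq,zpsq] -> 11 lines: xrx bfw qebg icjfx aiuuq zpsq mqfb jzek scyq xthqt rxojh
Hunk 4: at line 2 remove [icjfx,aiuuq] add [ztap] -> 10 lines: xrx bfw qebg ztap zpsq mqfb jzek scyq xthqt rxojh
Hunk 5: at line 7 remove [scyq,xthqt] add [wbynj,kxj] -> 10 lines: xrx bfw qebg ztap zpsq mqfb jzek wbynj kxj rxojh
Final line count: 10

Answer: 10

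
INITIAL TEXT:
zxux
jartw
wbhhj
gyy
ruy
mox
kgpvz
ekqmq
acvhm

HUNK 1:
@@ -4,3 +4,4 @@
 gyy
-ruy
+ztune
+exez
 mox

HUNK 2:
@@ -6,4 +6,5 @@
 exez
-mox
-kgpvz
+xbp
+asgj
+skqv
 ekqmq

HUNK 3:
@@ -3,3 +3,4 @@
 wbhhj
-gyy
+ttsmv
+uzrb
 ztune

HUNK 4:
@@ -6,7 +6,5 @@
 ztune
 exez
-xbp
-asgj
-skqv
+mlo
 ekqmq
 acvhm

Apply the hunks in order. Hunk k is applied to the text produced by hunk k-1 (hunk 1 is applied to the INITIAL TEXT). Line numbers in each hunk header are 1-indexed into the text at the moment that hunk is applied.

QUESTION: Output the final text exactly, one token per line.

Hunk 1: at line 4 remove [ruy] add [ztune,exez] -> 10 lines: zxux jartw wbhhj gyy ztune exez mox kgpvz ekqmq acvhm
Hunk 2: at line 6 remove [mox,kgpvz] add [xbp,asgj,skqv] -> 11 lines: zxux jartw wbhhj gyy ztune exez xbp asgj skqv ekqmq acvhm
Hunk 3: at line 3 remove [gyy] add [ttsmv,uzrb] -> 12 lines: zxux jartw wbhhj ttsmv uzrb ztune exez xbp asgj skqv ekqmq acvhm
Hunk 4: at line 6 remove [xbp,asgj,skqv] add [mlo] -> 10 lines: zxux jartw wbhhj ttsmv uzrb ztune exez mlo ekqmq acvhm

Answer: zxux
jartw
wbhhj
ttsmv
uzrb
ztune
exez
mlo
ekqmq
acvhm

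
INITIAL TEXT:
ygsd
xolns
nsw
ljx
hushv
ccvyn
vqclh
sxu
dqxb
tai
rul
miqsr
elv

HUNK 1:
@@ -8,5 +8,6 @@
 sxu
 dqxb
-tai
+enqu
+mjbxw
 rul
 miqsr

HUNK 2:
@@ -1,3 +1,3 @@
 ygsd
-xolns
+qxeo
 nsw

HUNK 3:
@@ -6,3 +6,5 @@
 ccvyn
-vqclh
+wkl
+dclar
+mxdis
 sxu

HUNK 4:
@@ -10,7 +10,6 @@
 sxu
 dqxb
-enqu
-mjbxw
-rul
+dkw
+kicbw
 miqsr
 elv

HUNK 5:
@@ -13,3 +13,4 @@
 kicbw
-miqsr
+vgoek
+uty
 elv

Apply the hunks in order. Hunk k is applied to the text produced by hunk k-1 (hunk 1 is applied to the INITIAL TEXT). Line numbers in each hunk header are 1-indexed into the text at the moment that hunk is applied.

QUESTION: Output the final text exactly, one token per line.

Hunk 1: at line 8 remove [tai] add [enqu,mjbxw] -> 14 lines: ygsd xolns nsw ljx hushv ccvyn vqclh sxu dqxb enqu mjbxw rul miqsr elv
Hunk 2: at line 1 remove [xolns] add [qxeo] -> 14 lines: ygsd qxeo nsw ljx hushv ccvyn vqclh sxu dqxb enqu mjbxw rul miqsr elv
Hunk 3: at line 6 remove [vqclh] add [wkl,dclar,mxdis] -> 16 lines: ygsd qxeo nsw ljx hushv ccvyn wkl dclar mxdis sxu dqxb enqu mjbxw rul miqsr elv
Hunk 4: at line 10 remove [enqu,mjbxw,rul] add [dkw,kicbw] -> 15 lines: ygsd qxeo nsw ljx hushv ccvyn wkl dclar mxdis sxu dqxb dkw kicbw miqsr elv
Hunk 5: at line 13 remove [miqsr] add [vgoek,uty] -> 16 lines: ygsd qxeo nsw ljx hushv ccvyn wkl dclar mxdis sxu dqxb dkw kicbw vgoek uty elv

Answer: ygsd
qxeo
nsw
ljx
hushv
ccvyn
wkl
dclar
mxdis
sxu
dqxb
dkw
kicbw
vgoek
uty
elv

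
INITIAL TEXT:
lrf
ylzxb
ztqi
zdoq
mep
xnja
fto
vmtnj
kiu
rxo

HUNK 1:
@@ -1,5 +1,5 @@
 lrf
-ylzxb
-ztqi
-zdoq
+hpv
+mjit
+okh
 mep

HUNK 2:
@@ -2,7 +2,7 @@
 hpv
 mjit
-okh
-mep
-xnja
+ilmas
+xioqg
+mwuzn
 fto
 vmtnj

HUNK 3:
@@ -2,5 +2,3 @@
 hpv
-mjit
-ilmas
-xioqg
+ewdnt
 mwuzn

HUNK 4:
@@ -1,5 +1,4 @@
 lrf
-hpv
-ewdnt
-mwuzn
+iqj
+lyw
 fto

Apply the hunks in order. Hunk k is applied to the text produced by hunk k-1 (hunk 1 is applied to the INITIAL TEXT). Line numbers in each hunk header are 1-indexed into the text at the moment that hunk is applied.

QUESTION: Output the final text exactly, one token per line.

Answer: lrf
iqj
lyw
fto
vmtnj
kiu
rxo

Derivation:
Hunk 1: at line 1 remove [ylzxb,ztqi,zdoq] add [hpv,mjit,okh] -> 10 lines: lrf hpv mjit okh mep xnja fto vmtnj kiu rxo
Hunk 2: at line 2 remove [okh,mep,xnja] add [ilmas,xioqg,mwuzn] -> 10 lines: lrf hpv mjit ilmas xioqg mwuzn fto vmtnj kiu rxo
Hunk 3: at line 2 remove [mjit,ilmas,xioqg] add [ewdnt] -> 8 lines: lrf hpv ewdnt mwuzn fto vmtnj kiu rxo
Hunk 4: at line 1 remove [hpv,ewdnt,mwuzn] add [iqj,lyw] -> 7 lines: lrf iqj lyw fto vmtnj kiu rxo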